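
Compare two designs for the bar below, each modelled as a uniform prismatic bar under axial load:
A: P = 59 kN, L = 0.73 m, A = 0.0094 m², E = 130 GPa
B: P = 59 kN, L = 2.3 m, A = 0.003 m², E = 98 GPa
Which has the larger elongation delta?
Model: a uniform prismatic bar under axial load, so delta = (P·L) / (A·E) (SI units).
  A: delta = (59000 × 0.73) / (0.0094 × (1.3 × 10¹¹)) = 3.525 × 10⁻⁵ m = 0.03525 mm
  B: delta = (59000 × 2.3) / (0.003 × (9.8 × 10¹⁰)) = 0.0004616 m = 0.4616 mm
0.4616 mm > 0.03525 mm, so B is larger.
Final answer: B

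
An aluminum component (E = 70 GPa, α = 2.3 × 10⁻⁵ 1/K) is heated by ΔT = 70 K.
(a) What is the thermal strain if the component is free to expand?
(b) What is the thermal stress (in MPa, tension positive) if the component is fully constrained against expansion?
(a) Free thermal strain ε_th = α·ΔT = (2.3 × 10⁻⁵) × 70 = 0.00161
(b) Fully constrained, the expansion is suppressed, so σ = -E·α·ΔT. Convert E = 70 GPa = 7 × 10¹⁰ Pa.
  σ = -(7 × 10¹⁰) × (2.3 × 10⁻⁵) × 70 = -1.127 × 10⁸ Pa = -112.7 MPa (compressive)
Final answer: (a) ε_th = 0.00161, (b) σ = -112.7 MPa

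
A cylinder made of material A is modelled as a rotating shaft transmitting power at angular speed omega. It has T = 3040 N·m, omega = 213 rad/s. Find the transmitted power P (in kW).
Model: a rotating shaft transmitting power at angular speed omega, so P = T·omega.
Substitute:
  P = 3040 × 213
  P = 647500 W
Convert: P = 647500 W = 647.5 kW
Final answer: P = 647.5 kW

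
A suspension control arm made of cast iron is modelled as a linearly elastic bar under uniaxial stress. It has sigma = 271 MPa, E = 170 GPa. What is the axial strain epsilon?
Model: a linearly elastic bar under uniaxial stress, so epsilon = sigma / E.
Convert to SI units:
  sigma = 271 MPa = 2.71 × 10⁸ Pa
  E = 170 GPa = 1.7 × 10¹¹ Pa
Substitute:
  epsilon = (2.71 × 10⁸) / (1.7 × 10¹¹)
  epsilon = 0.001594
Final answer: epsilon = 0.001594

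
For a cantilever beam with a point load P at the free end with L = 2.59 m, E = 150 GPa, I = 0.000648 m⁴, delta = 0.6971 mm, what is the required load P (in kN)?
Model: a cantilever beam with a point load P at the free end, so delta = (P·L^3) / (3·E·I).
Solve for P: P = (3·delta·E·I) / L^3.
Convert to SI units:
  E = 150 GPa = 1.5 × 10¹¹ Pa
  delta = 0.6971 mm = 0.0006971 m
Substitute:
  P = (3 × 0.0006971 × (1.5 × 10¹¹) × 0.000648) / 2.59^3
  P = 11700 N
Convert: P = 11700 N = 11.7 kN
Final answer: P = 11.7 kN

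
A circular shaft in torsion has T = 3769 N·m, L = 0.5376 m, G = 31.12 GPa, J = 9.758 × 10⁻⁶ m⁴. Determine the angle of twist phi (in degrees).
Model: a circular shaft in torsion, so phi = (T·L) / (G·J).
Convert to SI units:
  G = 31.12 GPa = 3.112 × 10¹⁰ Pa
Substitute:
  phi = (3769 × 0.5376) / ((3.112 × 10¹⁰) × (9.758 × 10⁻⁶))
  phi = 0.006672 rad
Convert to degrees: phi = 0.006672 × 180/π = 0.3823°
Final answer: phi = 0.3823°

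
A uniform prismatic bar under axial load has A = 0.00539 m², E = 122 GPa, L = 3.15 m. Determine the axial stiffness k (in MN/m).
Model: a uniform prismatic bar under axial load, so k = (A·E) / L.
Convert to SI units:
  E = 122 GPa = 1.22 × 10¹¹ Pa
Substitute:
  k = (0.00539 × (1.22 × 10¹¹)) / 3.15
  k = 2.088 × 10⁸ N/m
Convert: k = 2.088 × 10⁸ N/m = 208.8 MN/m
Final answer: k = 208.8 MN/m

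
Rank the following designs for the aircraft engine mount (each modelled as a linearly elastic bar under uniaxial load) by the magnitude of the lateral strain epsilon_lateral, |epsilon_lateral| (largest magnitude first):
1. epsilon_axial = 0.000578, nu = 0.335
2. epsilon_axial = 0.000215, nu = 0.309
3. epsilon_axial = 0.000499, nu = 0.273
Model: a linearly elastic bar under uniaxial load, so epsilon_lateral = -nu·epsilon_axial (SI units).
  Case 1: epsilon_lateral = -(0.335 × 0.000578) = -0.0001936
  Case 2: epsilon_lateral = -(0.309 × 0.000215) = -6.643 × 10⁻⁵
  Case 3: epsilon_lateral = -(0.273 × 0.000499) = -0.0001362
Ordering by |epsilon_lateral|: 0.0001936 (case 1) > 0.0001362 (case 3) > 6.643 × 10⁻⁵ (case 2)
Final answer: 1, 3, 2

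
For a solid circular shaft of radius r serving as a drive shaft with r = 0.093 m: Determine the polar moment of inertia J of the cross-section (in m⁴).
Model: a solid circular shaft of radius r, so J = (π·r^4) / 2.
Substitute:
  J = (π × 0.093^4) / 2
  J = 0.0001175 m⁴
Final answer: J = 0.0001175 m⁴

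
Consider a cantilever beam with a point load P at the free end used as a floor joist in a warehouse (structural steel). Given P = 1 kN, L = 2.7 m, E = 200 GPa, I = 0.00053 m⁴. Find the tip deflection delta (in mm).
Model: a cantilever beam with a point load P at the free end, so delta = (P·L^3) / (3·E·I).
Convert to SI units:
  P = 1 kN = 1000 N
  E = 200 GPa = 2 × 10¹¹ Pa
Substitute:
  delta = (1000 × 2.7^3) / (3 × (2 × 10¹¹) × 0.00053)
  delta = 6.19 × 10⁻⁵ m
Convert: delta = 6.19 × 10⁻⁵ m = 0.0619 mm
Final answer: delta = 0.0619 mm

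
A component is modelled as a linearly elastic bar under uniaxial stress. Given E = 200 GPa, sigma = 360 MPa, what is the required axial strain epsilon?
Model: a linearly elastic bar under uniaxial stress, so sigma = E·epsilon.
Solve for epsilon: epsilon = sigma / E.
Convert to SI units:
  E = 200 GPa = 2 × 10¹¹ Pa
  sigma = 360 MPa = 3.6 × 10⁸ Pa
Substitute:
  epsilon = (3.6 × 10⁸) / (2 × 10¹¹)
  epsilon = 0.0018
Final answer: epsilon = 0.0018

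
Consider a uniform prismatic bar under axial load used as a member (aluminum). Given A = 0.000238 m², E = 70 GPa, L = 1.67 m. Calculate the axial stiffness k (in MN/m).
Model: a uniform prismatic bar under axial load, so k = (A·E) / L.
Convert to SI units:
  E = 70 GPa = 7 × 10¹⁰ Pa
Substitute:
  k = (0.000238 × (7 × 10¹⁰)) / 1.67
  k = 9.976 × 10⁶ N/m
Convert: k = 9.976 × 10⁶ N/m = 9.976 MN/m
Final answer: k = 9.976 MN/m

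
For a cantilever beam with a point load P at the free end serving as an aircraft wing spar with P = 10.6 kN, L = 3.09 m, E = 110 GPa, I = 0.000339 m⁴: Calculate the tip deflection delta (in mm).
Model: a cantilever beam with a point load P at the free end, so delta = (P·L^3) / (3·E·I).
Convert to SI units:
  P = 10.6 kN = 10600 N
  E = 110 GPa = 1.1 × 10¹¹ Pa
Substitute:
  delta = (10600 × 3.09^3) / (3 × (1.1 × 10¹¹) × 0.000339)
  delta = 0.002796 m
Convert: delta = 0.002796 m = 2.796 mm
Final answer: delta = 2.796 mm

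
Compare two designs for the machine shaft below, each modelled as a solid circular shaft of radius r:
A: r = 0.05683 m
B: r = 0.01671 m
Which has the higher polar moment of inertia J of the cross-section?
Model: a solid circular shaft of radius r, so J = (π·r^4) / 2 (SI units).
  A: J = (π × 0.05683^4) / 2 = 1.638 × 10⁻⁵ m⁴
  B: J = (π × 0.01671^4) / 2 = 1.225 × 10⁻⁷ m⁴
1.638 × 10⁻⁵ m⁴ > 1.225 × 10⁻⁷ m⁴, so A is larger.
Final answer: A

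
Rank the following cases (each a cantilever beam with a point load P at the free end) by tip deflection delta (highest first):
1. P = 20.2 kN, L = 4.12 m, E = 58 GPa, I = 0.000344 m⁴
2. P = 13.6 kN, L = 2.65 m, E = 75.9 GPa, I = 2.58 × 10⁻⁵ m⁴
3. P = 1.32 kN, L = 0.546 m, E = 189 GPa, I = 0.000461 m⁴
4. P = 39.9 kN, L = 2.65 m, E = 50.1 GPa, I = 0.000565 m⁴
Model: a cantilever beam with a point load P at the free end, so delta = (P·L^3) / (3·E·I) (SI units).
  Case 1: delta = (20200 × 4.12^3) / (3 × (5.8 × 10¹⁰) × 0.000344) = 0.0236 m = 23.6 mm
  Case 2: delta = (13600 × 2.65^3) / (3 × (7.59 × 10¹⁰) × (2.58 × 10⁻⁵)) = 0.04308 m = 43.08 mm
  Case 3: delta = (1320 × 0.546^3) / (3 × (1.89 × 10¹¹) × 0.000461) = 8.22 × 10⁻⁷ m = 0.000822 mm
  Case 4: delta = (39900 × 2.65^3) / (3 × (5.01 × 10¹⁰) × 0.000565) = 0.008744 m = 8.744 mm
Ordering: 43.08 mm (case 2) > 23.6 mm (case 1) > 8.744 mm (case 4) > 0.000822 mm (case 3)
Final answer: 2, 1, 4, 3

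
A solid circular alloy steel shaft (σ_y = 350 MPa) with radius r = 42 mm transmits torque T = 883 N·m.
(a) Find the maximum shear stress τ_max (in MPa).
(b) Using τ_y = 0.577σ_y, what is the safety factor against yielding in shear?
(a) For a solid circular shaft, τ_max = T·r/J with J = π·r^4/2, i.e. τ_max = 2·T / (π·r^3). Convert r = 42 mm = 0.042 m.
  τ_max = (2 × 883) / (π × 0.042^3) = 7.587 × 10⁶ Pa = 7.587 MPa
(b) τ_y = 0.577 × 350 = 201.95 MPa
  SF = τ_y/τ_max = 201.95 / 7.587 = 26.62
Final answer: (a) τ_max = 7.587 MPa, (b) SF = 26.62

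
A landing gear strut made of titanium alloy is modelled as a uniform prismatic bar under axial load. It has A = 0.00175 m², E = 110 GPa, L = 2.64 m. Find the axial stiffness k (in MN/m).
Model: a uniform prismatic bar under axial load, so k = (A·E) / L.
Convert to SI units:
  E = 110 GPa = 1.1 × 10¹¹ Pa
Substitute:
  k = (0.00175 × (1.1 × 10¹¹)) / 2.64
  k = 7.292 × 10⁷ N/m
Convert: k = 7.292 × 10⁷ N/m = 72.92 MN/m
Final answer: k = 72.92 MN/m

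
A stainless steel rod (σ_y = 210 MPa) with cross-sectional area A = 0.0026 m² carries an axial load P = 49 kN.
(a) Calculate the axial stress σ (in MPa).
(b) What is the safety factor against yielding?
(a) Axial stress σ = P/A. Convert P = 49 kN = 49000 N.
  σ = 49000 / 0.0026 = 1.885 × 10⁷ Pa = 18.85 MPa
(b) Safety factor SF = σ_y/σ = 210 / 18.85 = 11.14
Final answer: (a) σ = 18.85 MPa, (b) SF = 11.14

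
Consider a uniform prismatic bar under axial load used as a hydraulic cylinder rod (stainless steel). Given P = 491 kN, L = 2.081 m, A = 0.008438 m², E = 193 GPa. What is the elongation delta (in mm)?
Model: a uniform prismatic bar under axial load, so delta = (P·L) / (A·E).
Convert to SI units:
  P = 491 kN = 491000 N
  E = 193 GPa = 1.93 × 10¹¹ Pa
Substitute:
  delta = (491000 × 2.081) / (0.008438 × (1.93 × 10¹¹))
  delta = 0.0006274 m
Convert: delta = 0.0006274 m = 0.6274 mm
Final answer: delta = 0.6274 mm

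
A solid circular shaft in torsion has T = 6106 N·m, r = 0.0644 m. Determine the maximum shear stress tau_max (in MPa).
Model: a solid circular shaft in torsion, so tau_max = (2·T) / (π·r^3).
Substitute:
  tau_max = (2 × 6106) / (π × 0.0644^3)
  tau_max = 1.455 × 10⁷ Pa
Convert: tau_max = 1.455 × 10⁷ Pa = 14.55 MPa
Final answer: tau_max = 14.55 MPa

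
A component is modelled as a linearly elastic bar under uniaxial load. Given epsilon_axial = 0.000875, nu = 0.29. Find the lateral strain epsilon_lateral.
Model: a linearly elastic bar under uniaxial load, so epsilon_lateral = -nu·epsilon_axial.
Substitute:
  epsilon_lateral = -(0.29 × 0.000875)
  epsilon_lateral = -0.0002537
Final answer: epsilon_lateral = -0.0002537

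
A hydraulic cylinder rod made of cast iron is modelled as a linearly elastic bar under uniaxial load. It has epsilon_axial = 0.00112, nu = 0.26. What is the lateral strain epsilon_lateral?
Model: a linearly elastic bar under uniaxial load, so epsilon_lateral = -nu·epsilon_axial.
Substitute:
  epsilon_lateral = -(0.26 × 0.00112)
  epsilon_lateral = -0.0002912
Final answer: epsilon_lateral = -0.0002912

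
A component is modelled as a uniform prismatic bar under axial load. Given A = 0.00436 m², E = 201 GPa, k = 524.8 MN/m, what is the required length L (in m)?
Model: a uniform prismatic bar under axial load, so k = (A·E) / L.
Solve for L: L = (A·E) / k.
Convert to SI units:
  E = 201 GPa = 2.01 × 10¹¹ Pa
  k = 524.8 MN/m = 5.248 × 10⁸ N/m
Substitute:
  L = (0.00436 × (2.01 × 10¹¹)) / (5.248 × 10⁸)
  L = 1.67 m
Final answer: L = 1.67 m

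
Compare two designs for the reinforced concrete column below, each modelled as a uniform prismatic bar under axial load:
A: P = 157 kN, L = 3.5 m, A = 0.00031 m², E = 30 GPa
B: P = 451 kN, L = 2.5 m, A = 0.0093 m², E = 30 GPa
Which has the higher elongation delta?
Model: a uniform prismatic bar under axial load, so delta = (P·L) / (A·E) (SI units).
  A: delta = (157000 × 3.5) / (0.00031 × (3 × 10¹⁰)) = 0.05909 m = 59.09 mm
  B: delta = (451000 × 2.5) / (0.0093 × (3 × 10¹⁰)) = 0.004041 m = 4.041 mm
59.09 mm > 4.041 mm, so A is larger.
Final answer: A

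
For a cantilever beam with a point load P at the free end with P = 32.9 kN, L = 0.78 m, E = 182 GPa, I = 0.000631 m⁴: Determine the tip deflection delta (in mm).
Model: a cantilever beam with a point load P at the free end, so delta = (P·L^3) / (3·E·I).
Convert to SI units:
  P = 32.9 kN = 32900 N
  E = 182 GPa = 1.82 × 10¹¹ Pa
Substitute:
  delta = (32900 × 0.78^3) / (3 × (1.82 × 10¹¹) × 0.000631)
  delta = 4.532 × 10⁻⁵ m
Convert: delta = 4.532 × 10⁻⁵ m = 0.04532 mm
Final answer: delta = 0.04532 mm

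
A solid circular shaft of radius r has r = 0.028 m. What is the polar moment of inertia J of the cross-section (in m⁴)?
Model: a solid circular shaft of radius r, so J = (π·r^4) / 2.
Substitute:
  J = (π × 0.028^4) / 2
  J = 9.655 × 10⁻⁷ m⁴
Final answer: J = 9.655 × 10⁻⁷ m⁴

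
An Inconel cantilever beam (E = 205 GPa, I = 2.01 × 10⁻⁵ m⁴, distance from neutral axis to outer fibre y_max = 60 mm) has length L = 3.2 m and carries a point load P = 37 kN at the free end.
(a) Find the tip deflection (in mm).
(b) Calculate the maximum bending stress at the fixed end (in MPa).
(a) Tip deflection of a cantilever with an end point load: δ = P·L^3 / (3·E·I). Convert P = 37 kN = 37000 N, E = 205 GPa = 2.05 × 10¹¹ Pa.
  δ = (37000 × 3.2^3) / (3 × (2.05 × 10¹¹) × (2.01 × 10⁻⁵)) = 0.09808 m = 98.08 mm
(b) Maximum bending moment at the fixed end: M = P·L = 37000 × 3.2 = 118400 N·m. Convert y_max = 60 mm = 0.06 m.
  σ = M·y_max / I = (118400 × 0.06) / (2.01 × 10⁻⁵) = 3.534 × 10⁸ Pa = 353.4 MPa
Final answer: (a) δ = 98.08 mm, (b) σ = 353.4 MPa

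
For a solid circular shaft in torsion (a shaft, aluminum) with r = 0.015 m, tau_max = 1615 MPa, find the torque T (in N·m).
Model: a solid circular shaft in torsion, so tau_max = (2·T) / (π·r^3).
Solve for T: T = (π·tau_max·r^3) / 2.
Convert to SI units:
  tau_max = 1615 MPa = 1.615 × 10⁹ Pa
Substitute:
  T = (π × (1.615 × 10⁹) × 0.015^3) / 2
  T = 8562 N·m
Final answer: T = 8562 N·m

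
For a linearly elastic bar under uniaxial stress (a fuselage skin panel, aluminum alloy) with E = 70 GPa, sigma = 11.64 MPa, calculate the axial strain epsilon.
Model: a linearly elastic bar under uniaxial stress, so sigma = E·epsilon.
Solve for epsilon: epsilon = sigma / E.
Convert to SI units:
  E = 70 GPa = 7 × 10¹⁰ Pa
  sigma = 11.64 MPa = 1.164 × 10⁷ Pa
Substitute:
  epsilon = (1.164 × 10⁷) / (7 × 10¹⁰)
  epsilon = 0.0001663
Final answer: epsilon = 0.0001663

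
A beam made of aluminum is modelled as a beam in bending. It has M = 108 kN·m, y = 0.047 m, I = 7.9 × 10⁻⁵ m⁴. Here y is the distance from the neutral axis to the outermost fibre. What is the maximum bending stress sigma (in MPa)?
Model: a beam in bending, so sigma = (M·y) / I.
Convert to SI units:
  M = 108 kN·m = 108000 N·m
Substitute:
  sigma = (108000 × 0.047) / (7.9 × 10⁻⁵)
  sigma = 6.425 × 10⁷ Pa
Convert: sigma = 6.425 × 10⁷ Pa = 64.25 MPa
Final answer: sigma = 64.25 MPa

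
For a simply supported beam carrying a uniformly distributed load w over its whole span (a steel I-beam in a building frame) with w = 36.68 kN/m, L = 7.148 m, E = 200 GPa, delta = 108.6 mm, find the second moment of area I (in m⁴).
Model: a simply supported beam carrying a uniformly distributed load w over its whole span, so delta = (5·w·L^4) / (384·E·I).
Solve for I: I = (5·w·L^4) / (384·delta·E).
Convert to SI units:
  w = 36.68 kN/m = 36680 N/m
  E = 200 GPa = 2 × 10¹¹ Pa
  delta = 108.6 mm = 0.1086 m
Substitute:
  I = (5 × 36680 × 7.148^4) / (384 × 0.1086 × (2 × 10¹¹))
  I = 5.74 × 10⁻⁵ m⁴
Final answer: I = 5.74 × 10⁻⁵ m⁴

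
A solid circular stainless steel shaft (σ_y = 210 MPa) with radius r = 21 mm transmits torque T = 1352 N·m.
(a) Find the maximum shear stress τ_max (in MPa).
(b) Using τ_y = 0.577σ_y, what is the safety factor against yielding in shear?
(a) For a solid circular shaft, τ_max = T·r/J with J = π·r^4/2, i.e. τ_max = 2·T / (π·r^3). Convert r = 21 mm = 0.021 m.
  τ_max = (2 × 1352) / (π × 0.021^3) = 9.294 × 10⁷ Pa = 92.94 MPa
(b) τ_y = 0.577 × 210 = 121.17 MPa
  SF = τ_y/τ_max = 121.17 / 92.94 = 1.304
Final answer: (a) τ_max = 92.94 MPa, (b) SF = 1.304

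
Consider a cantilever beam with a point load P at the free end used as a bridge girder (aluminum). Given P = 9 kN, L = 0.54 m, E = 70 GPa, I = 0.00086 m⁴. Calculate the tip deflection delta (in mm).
Model: a cantilever beam with a point load P at the free end, so delta = (P·L^3) / (3·E·I).
Convert to SI units:
  P = 9 kN = 9000 N
  E = 70 GPa = 7 × 10¹⁰ Pa
Substitute:
  delta = (9000 × 0.54^3) / (3 × (7 × 10¹⁰) × 0.00086)
  delta = 7.847 × 10⁻⁶ m
Convert: delta = 7.847 × 10⁻⁶ m = 0.007847 mm
Final answer: delta = 0.007847 mm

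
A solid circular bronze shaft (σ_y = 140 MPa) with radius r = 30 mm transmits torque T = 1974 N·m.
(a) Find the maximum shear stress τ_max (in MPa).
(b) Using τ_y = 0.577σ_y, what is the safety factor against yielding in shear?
(a) For a solid circular shaft, τ_max = T·r/J with J = π·r^4/2, i.e. τ_max = 2·T / (π·r^3). Convert r = 30 mm = 0.03 m.
  τ_max = (2 × 1974) / (π × 0.03^3) = 4.654 × 10⁷ Pa = 46.54 MPa
(b) τ_y = 0.577 × 140 = 80.78 MPa
  SF = τ_y/τ_max = 80.78 / 46.54 = 1.736
Final answer: (a) τ_max = 46.54 MPa, (b) SF = 1.736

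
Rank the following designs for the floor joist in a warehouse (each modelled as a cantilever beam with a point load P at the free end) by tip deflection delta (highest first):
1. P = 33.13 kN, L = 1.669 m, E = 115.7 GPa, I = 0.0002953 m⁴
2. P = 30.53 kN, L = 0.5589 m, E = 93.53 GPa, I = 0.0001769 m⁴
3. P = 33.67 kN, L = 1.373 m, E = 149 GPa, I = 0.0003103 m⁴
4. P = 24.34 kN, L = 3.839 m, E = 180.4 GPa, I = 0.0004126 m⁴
Model: a cantilever beam with a point load P at the free end, so delta = (P·L^3) / (3·E·I) (SI units).
  Case 1: delta = (33130 × 1.669^3) / (3 × (1.157 × 10¹¹) × 0.0002953) = 0.001503 m = 1.503 mm
  Case 2: delta = (30530 × 0.5589^3) / (3 × (9.353 × 10¹⁰) × 0.0001769) = 0.0001074 m = 0.1074 mm
  Case 3: delta = (33670 × 1.373^3) / (3 × (1.49 × 10¹¹) × 0.0003103) = 0.0006283 m = 0.6283 mm
  Case 4: delta = (24340 × 3.839^3) / (3 × (1.804 × 10¹¹) × 0.0004126) = 0.006167 m = 6.167 mm
Ordering: 6.167 mm (case 4) > 1.503 mm (case 1) > 0.6283 mm (case 3) > 0.1074 mm (case 2)
Final answer: 4, 1, 3, 2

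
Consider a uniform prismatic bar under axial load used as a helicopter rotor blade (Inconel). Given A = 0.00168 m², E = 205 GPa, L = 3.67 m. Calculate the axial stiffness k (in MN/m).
Model: a uniform prismatic bar under axial load, so k = (A·E) / L.
Convert to SI units:
  E = 205 GPa = 2.05 × 10¹¹ Pa
Substitute:
  k = (0.00168 × (2.05 × 10¹¹)) / 3.67
  k = 9.384 × 10⁷ N/m
Convert: k = 9.384 × 10⁷ N/m = 93.84 MN/m
Final answer: k = 93.84 MN/m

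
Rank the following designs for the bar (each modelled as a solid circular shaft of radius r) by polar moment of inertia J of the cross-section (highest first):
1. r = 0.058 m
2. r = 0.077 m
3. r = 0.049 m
Model: a solid circular shaft of radius r, so J = (π·r^4) / 2 (SI units).
  Case 1: J = (π × 0.058^4) / 2 = 1.778 × 10⁻⁵ m⁴
  Case 2: J = (π × 0.077^4) / 2 = 5.522 × 10⁻⁵ m⁴
  Case 3: J = (π × 0.049^4) / 2 = 9.055 × 10⁻⁶ m⁴
Ordering: 5.522 × 10⁻⁵ m⁴ (case 2) > 1.778 × 10⁻⁵ m⁴ (case 1) > 9.055 × 10⁻⁶ m⁴ (case 3)
Final answer: 2, 1, 3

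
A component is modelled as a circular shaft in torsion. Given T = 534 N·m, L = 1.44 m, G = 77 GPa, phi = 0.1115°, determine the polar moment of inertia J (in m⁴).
Model: a circular shaft in torsion, so phi = (T·L) / (G·J).
Solve for J: J = (T·L) / (phi·G).
Convert to SI units:
  G = 77 GPa = 7.7 × 10¹⁰ Pa
  phi = 0.1115° = 0.001946 rad
Substitute:
  J = (534 × 1.44) / (0.001946 × (7.7 × 10¹⁰))
  J = 5.132 × 10⁻⁶ m⁴
Final answer: J = 5.132 × 10⁻⁶ m⁴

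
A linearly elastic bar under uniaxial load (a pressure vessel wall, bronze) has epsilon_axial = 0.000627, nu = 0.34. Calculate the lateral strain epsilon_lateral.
Model: a linearly elastic bar under uniaxial load, so epsilon_lateral = -nu·epsilon_axial.
Substitute:
  epsilon_lateral = -(0.34 × 0.000627)
  epsilon_lateral = -0.0002132
Final answer: epsilon_lateral = -0.0002132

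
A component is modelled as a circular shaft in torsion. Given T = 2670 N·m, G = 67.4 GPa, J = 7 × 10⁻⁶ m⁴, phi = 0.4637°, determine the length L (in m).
Model: a circular shaft in torsion, so phi = (T·L) / (G·J).
Solve for L: L = (phi·G·J) / T.
Convert to SI units:
  G = 67.4 GPa = 6.74 × 10¹⁰ Pa
  phi = 0.4637° = 0.008093 rad
Substitute:
  L = (0.008093 × (6.74 × 10¹⁰) × (7 × 10⁻⁶)) / 2670
  L = 1.43 m
Final answer: L = 1.43 m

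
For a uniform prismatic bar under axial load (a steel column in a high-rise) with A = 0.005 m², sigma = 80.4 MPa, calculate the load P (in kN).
Model: a uniform prismatic bar under axial load, so sigma = P / A.
Solve for P: P = sigma·A.
Convert to SI units:
  sigma = 80.4 MPa = 8.04 × 10⁷ Pa
Substitute:
  P = (8.04 × 10⁷) × 0.005
  P = 402000 N
Convert: P = 402000 N = 402 kN
Final answer: P = 402 kN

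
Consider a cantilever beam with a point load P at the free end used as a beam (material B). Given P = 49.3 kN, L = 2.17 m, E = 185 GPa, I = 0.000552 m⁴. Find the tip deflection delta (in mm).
Model: a cantilever beam with a point load P at the free end, so delta = (P·L^3) / (3·E·I).
Convert to SI units:
  P = 49.3 kN = 49300 N
  E = 185 GPa = 1.85 × 10¹¹ Pa
Substitute:
  delta = (49300 × 2.17^3) / (3 × (1.85 × 10¹¹) × 0.000552)
  delta = 0.001644 m
Convert: delta = 0.001644 m = 1.644 mm
Final answer: delta = 1.644 mm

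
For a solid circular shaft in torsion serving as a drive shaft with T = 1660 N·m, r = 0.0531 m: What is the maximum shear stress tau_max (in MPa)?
Model: a solid circular shaft in torsion, so tau_max = (2·T) / (π·r^3).
Substitute:
  tau_max = (2 × 1660) / (π × 0.0531^3)
  tau_max = 7.058 × 10⁶ Pa
Convert: tau_max = 7.058 × 10⁶ Pa = 7.058 MPa
Final answer: tau_max = 7.058 MPa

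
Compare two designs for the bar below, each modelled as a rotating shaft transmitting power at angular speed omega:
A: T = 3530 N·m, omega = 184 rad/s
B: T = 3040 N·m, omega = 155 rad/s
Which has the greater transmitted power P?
Model: a rotating shaft transmitting power at angular speed omega, so P = T·omega (SI units).
  A: P = 3530 × 184 = 649500 W = 649.5 kW
  B: P = 3040 × 155 = 471200 W = 471.2 kW
649.5 kW > 471.2 kW, so A is larger.
Final answer: A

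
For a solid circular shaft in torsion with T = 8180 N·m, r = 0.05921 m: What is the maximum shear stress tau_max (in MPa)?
Model: a solid circular shaft in torsion, so tau_max = (2·T) / (π·r^3).
Substitute:
  tau_max = (2 × 8180) / (π × 0.05921^3)
  tau_max = 2.509 × 10⁷ Pa
Convert: tau_max = 2.509 × 10⁷ Pa = 25.09 MPa
Final answer: tau_max = 25.09 MPa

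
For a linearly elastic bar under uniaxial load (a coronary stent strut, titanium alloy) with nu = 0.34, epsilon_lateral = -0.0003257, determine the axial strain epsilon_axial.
Model: a linearly elastic bar under uniaxial load, so epsilon_lateral = -nu·epsilon_axial.
Solve for epsilon_axial: epsilon_axial = -epsilon_lateral / nu.
Substitute:
  epsilon_axial = -(-0.0003257) / 0.34
  epsilon_axial = 0.0009579
Final answer: epsilon_axial = 0.0009579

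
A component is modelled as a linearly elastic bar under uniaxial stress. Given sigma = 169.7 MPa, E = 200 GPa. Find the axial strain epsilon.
Model: a linearly elastic bar under uniaxial stress, so epsilon = sigma / E.
Convert to SI units:
  sigma = 169.7 MPa = 1.697 × 10⁸ Pa
  E = 200 GPa = 2 × 10¹¹ Pa
Substitute:
  epsilon = (1.697 × 10⁸) / (2 × 10¹¹)
  epsilon = 0.0008485
Final answer: epsilon = 0.0008485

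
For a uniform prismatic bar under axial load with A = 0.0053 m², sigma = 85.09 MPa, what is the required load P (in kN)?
Model: a uniform prismatic bar under axial load, so sigma = P / A.
Solve for P: P = sigma·A.
Convert to SI units:
  sigma = 85.09 MPa = 8.509 × 10⁷ Pa
Substitute:
  P = (8.509 × 10⁷) × 0.0053
  P = 451000 N
Convert: P = 451000 N = 451 kN
Final answer: P = 451 kN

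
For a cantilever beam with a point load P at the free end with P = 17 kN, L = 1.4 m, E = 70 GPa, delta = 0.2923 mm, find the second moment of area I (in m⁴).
Model: a cantilever beam with a point load P at the free end, so delta = (P·L^3) / (3·E·I).
Solve for I: I = (P·L^3) / (3·delta·E).
Convert to SI units:
  P = 17 kN = 17000 N
  E = 70 GPa = 7 × 10¹⁰ Pa
  delta = 0.2923 mm = 0.0002923 m
Substitute:
  I = (17000 × 1.4^3) / (3 × 0.0002923 × (7 × 10¹⁰))
  I = 0.0007599 m⁴
Final answer: I = 0.0007599 m⁴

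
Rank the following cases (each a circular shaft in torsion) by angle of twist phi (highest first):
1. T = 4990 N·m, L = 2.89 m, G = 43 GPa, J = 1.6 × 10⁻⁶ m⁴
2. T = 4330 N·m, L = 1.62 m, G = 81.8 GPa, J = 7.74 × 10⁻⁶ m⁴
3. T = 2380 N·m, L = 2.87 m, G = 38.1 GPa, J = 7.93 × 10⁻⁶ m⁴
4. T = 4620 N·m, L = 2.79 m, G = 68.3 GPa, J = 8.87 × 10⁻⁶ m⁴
Model: a circular shaft in torsion, so phi = (T·L) / (G·J) (SI units).
  Case 1: phi = (4990 × 2.89) / ((4.3 × 10¹⁰) × (1.6 × 10⁻⁶)) = 0.2096 rad = 12.01°
  Case 2: phi = (4330 × 1.62) / ((8.18 × 10¹⁰) × (7.74 × 10⁻⁶)) = 0.01108 rad = 0.6348°
  Case 3: phi = (2380 × 2.87) / ((3.81 × 10¹⁰) × (7.93 × 10⁻⁶)) = 0.02261 rad = 1.295°
  Case 4: phi = (4620 × 2.79) / ((6.83 × 10¹⁰) × (8.87 × 10⁻⁶)) = 0.02128 rad = 1.219°
Ordering: 12.01° (case 1) > 1.295° (case 3) > 1.219° (case 4) > 0.6348° (case 2)
Final answer: 1, 3, 4, 2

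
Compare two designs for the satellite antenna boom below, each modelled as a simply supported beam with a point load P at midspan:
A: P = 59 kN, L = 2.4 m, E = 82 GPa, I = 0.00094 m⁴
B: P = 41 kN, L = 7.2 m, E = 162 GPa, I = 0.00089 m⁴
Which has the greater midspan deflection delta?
Model: a simply supported beam with a point load P at midspan, so delta = (P·L^3) / (48·E·I) (SI units).
  A: delta = (59000 × 2.4^3) / (48 × (8.2 × 10¹⁰) × 0.00094) = 0.0002204 m = 0.2204 mm
  B: delta = (41000 × 7.2^3) / (48 × (1.62 × 10¹¹) × 0.00089) = 0.002211 m = 2.211 mm
2.211 mm > 0.2204 mm, so B is larger.
Final answer: B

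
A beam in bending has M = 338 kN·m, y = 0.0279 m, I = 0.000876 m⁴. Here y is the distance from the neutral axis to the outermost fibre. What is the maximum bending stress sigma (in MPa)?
Model: a beam in bending, so sigma = (M·y) / I.
Convert to SI units:
  M = 338 kN·m = 338000 N·m
Substitute:
  sigma = (338000 × 0.0279) / 0.000876
  sigma = 1.077 × 10⁷ Pa
Convert: sigma = 1.077 × 10⁷ Pa = 10.77 MPa
Final answer: sigma = 10.77 MPa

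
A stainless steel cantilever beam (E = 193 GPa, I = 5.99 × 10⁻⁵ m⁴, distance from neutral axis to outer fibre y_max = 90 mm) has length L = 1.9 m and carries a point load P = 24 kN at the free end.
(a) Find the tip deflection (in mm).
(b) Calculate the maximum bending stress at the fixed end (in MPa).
(a) Tip deflection of a cantilever with an end point load: δ = P·L^3 / (3·E·I). Convert P = 24 kN = 24000 N, E = 193 GPa = 1.93 × 10¹¹ Pa.
  δ = (24000 × 1.9^3) / (3 × (1.93 × 10¹¹) × (5.99 × 10⁻⁵)) = 0.004746 m = 4.746 mm
(b) Maximum bending moment at the fixed end: M = P·L = 24000 × 1.9 = 45600 N·m. Convert y_max = 90 mm = 0.09 m.
  σ = M·y_max / I = (45600 × 0.09) / (5.99 × 10⁻⁵) = 6.851 × 10⁷ Pa = 68.51 MPa
Final answer: (a) δ = 4.746 mm, (b) σ = 68.51 MPa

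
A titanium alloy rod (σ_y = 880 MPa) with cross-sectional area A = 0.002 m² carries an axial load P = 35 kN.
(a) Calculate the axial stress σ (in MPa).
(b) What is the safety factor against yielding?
(a) Axial stress σ = P/A. Convert P = 35 kN = 35000 N.
  σ = 35000 / 0.002 = 1.75 × 10⁷ Pa = 17.5 MPa
(b) Safety factor SF = σ_y/σ = 880 / 17.5 = 50.29
Final answer: (a) σ = 17.5 MPa, (b) SF = 50.29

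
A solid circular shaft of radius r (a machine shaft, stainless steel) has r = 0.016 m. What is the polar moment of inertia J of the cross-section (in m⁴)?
Model: a solid circular shaft of radius r, so J = (π·r^4) / 2.
Substitute:
  J = (π × 0.016^4) / 2
  J = 1.029 × 10⁻⁷ m⁴
Final answer: J = 1.029 × 10⁻⁷ m⁴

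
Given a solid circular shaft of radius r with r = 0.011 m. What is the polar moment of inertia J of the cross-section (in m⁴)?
Model: a solid circular shaft of radius r, so J = (π·r^4) / 2.
Substitute:
  J = (π × 0.011^4) / 2
  J = 2.3 × 10⁻⁸ m⁴
Final answer: J = 2.3 × 10⁻⁸ m⁴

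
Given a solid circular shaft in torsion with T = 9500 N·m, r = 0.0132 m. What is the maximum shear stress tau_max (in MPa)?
Model: a solid circular shaft in torsion, so tau_max = (2·T) / (π·r^3).
Substitute:
  tau_max = (2 × 9500) / (π × 0.0132^3)
  tau_max = 2.63 × 10⁹ Pa
Convert: tau_max = 2.63 × 10⁹ Pa = 2630 MPa
Final answer: tau_max = 2630 MPa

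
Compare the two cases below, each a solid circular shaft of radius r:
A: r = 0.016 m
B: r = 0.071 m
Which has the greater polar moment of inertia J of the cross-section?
Model: a solid circular shaft of radius r, so J = (π·r^4) / 2 (SI units).
  A: J = (π × 0.016^4) / 2 = 1.029 × 10⁻⁷ m⁴
  B: J = (π × 0.071^4) / 2 = 3.992 × 10⁻⁵ m⁴
3.992 × 10⁻⁵ m⁴ > 1.029 × 10⁻⁷ m⁴, so B is larger.
Final answer: B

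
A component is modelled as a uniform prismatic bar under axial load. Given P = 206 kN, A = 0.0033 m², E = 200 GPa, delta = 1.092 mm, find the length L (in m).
Model: a uniform prismatic bar under axial load, so delta = (P·L) / (A·E).
Solve for L: L = (delta·A·E) / P.
Convert to SI units:
  P = 206 kN = 206000 N
  E = 200 GPa = 2 × 10¹¹ Pa
  delta = 1.092 mm = 0.001092 m
Substitute:
  L = (0.001092 × 0.0033 × (2 × 10¹¹)) / 206000
  L = 3.499 m
Final answer: L = 3.499 m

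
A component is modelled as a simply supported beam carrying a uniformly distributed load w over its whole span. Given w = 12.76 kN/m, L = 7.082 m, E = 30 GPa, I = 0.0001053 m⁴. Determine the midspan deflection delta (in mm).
Model: a simply supported beam carrying a uniformly distributed load w over its whole span, so delta = (5·w·L^4) / (384·E·I).
Convert to SI units:
  w = 12.76 kN/m = 12760 N/m
  E = 30 GPa = 3 × 10¹⁰ Pa
Substitute:
  delta = (5 × 12760 × 7.082^4) / (384 × (3 × 10¹⁰) × 0.0001053)
  delta = 0.1323 m
Convert: delta = 0.1323 m = 132.3 mm
Final answer: delta = 132.3 mm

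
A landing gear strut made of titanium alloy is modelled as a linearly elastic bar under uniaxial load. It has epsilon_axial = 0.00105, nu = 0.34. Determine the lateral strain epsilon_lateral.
Model: a linearly elastic bar under uniaxial load, so epsilon_lateral = -nu·epsilon_axial.
Substitute:
  epsilon_lateral = -(0.34 × 0.00105)
  epsilon_lateral = -0.000357
Final answer: epsilon_lateral = -0.000357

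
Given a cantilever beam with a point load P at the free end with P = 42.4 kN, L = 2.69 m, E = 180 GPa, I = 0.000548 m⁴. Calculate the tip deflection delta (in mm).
Model: a cantilever beam with a point load P at the free end, so delta = (P·L^3) / (3·E·I).
Convert to SI units:
  P = 42.4 kN = 42400 N
  E = 180 GPa = 1.8 × 10¹¹ Pa
Substitute:
  delta = (42400 × 2.69^3) / (3 × (1.8 × 10¹¹) × 0.000548)
  delta = 0.002789 m
Convert: delta = 0.002789 m = 2.789 mm
Final answer: delta = 2.789 mm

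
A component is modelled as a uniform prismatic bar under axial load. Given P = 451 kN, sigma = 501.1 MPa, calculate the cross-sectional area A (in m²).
Model: a uniform prismatic bar under axial load, so sigma = P / A.
Solve for A: A = P / sigma.
Convert to SI units:
  P = 451 kN = 451000 N
  sigma = 501.1 MPa = 5.011 × 10⁸ Pa
Substitute:
  A = 451000 / (5.011 × 10⁸)
  A = 0.0009 m²
Final answer: A = 0.0009 m²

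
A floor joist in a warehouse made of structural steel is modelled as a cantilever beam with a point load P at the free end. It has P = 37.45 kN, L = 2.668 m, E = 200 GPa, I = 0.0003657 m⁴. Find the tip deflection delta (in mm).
Model: a cantilever beam with a point load P at the free end, so delta = (P·L^3) / (3·E·I).
Convert to SI units:
  P = 37.45 kN = 37450 N
  E = 200 GPa = 2 × 10¹¹ Pa
Substitute:
  delta = (37450 × 2.668^3) / (3 × (2 × 10¹¹) × 0.0003657)
  delta = 0.003241 m
Convert: delta = 0.003241 m = 3.241 mm
Final answer: delta = 3.241 mm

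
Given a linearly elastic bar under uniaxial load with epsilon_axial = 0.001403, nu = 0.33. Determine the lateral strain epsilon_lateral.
Model: a linearly elastic bar under uniaxial load, so epsilon_lateral = -nu·epsilon_axial.
Substitute:
  epsilon_lateral = -(0.33 × 0.001403)
  epsilon_lateral = -0.000463
Final answer: epsilon_lateral = -0.000463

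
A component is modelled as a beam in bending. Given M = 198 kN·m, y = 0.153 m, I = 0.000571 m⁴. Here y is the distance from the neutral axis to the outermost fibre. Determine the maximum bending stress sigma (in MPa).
Model: a beam in bending, so sigma = (M·y) / I.
Convert to SI units:
  M = 198 kN·m = 198000 N·m
Substitute:
  sigma = (198000 × 0.153) / 0.000571
  sigma = 5.305 × 10⁷ Pa
Convert: sigma = 5.305 × 10⁷ Pa = 53.05 MPa
Final answer: sigma = 53.05 MPa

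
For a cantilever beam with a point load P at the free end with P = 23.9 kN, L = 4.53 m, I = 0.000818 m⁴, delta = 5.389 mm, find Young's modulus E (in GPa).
Model: a cantilever beam with a point load P at the free end, so delta = (P·L^3) / (3·E·I).
Solve for E: E = (P·L^3) / (3·delta·I).
Convert to SI units:
  P = 23.9 kN = 23900 N
  delta = 5.389 mm = 0.005389 m
Substitute:
  E = (23900 × 4.53^3) / (3 × 0.005389 × 0.000818)
  E = 1.68 × 10¹¹ Pa
Convert: E = 1.68 × 10¹¹ Pa = 168 GPa
Final answer: E = 168 GPa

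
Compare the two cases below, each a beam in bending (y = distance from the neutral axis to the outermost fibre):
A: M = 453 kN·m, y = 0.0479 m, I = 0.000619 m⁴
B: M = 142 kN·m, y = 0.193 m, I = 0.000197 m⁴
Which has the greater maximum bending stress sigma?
Model: a beam in bending (y = distance from the neutral axis to the outermost fibre), so sigma = (M·y) / I (SI units).
  A: sigma = (453000 × 0.0479) / 0.000619 = 3.505 × 10⁷ Pa = 35.05 MPa
  B: sigma = (142000 × 0.193) / 0.000197 = 1.391 × 10⁸ Pa = 139.1 MPa
139.1 MPa > 35.05 MPa, so B is larger.
Final answer: B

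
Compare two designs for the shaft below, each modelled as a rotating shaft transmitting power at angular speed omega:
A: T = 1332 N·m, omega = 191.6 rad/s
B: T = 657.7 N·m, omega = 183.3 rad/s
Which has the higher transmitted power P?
Model: a rotating shaft transmitting power at angular speed omega, so P = T·omega (SI units).
  A: P = 1332 × 191.6 = 255200 W = 255.2 kW
  B: P = 657.7 × 183.3 = 120600 W = 120.6 kW
255.2 kW > 120.6 kW, so A is larger.
Final answer: A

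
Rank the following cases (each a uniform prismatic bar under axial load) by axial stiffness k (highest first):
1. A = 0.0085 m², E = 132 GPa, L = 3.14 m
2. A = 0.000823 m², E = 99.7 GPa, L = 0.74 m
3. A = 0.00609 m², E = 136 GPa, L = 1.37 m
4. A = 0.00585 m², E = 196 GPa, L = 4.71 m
Model: a uniform prismatic bar under axial load, so k = (A·E) / L (SI units).
  Case 1: k = (0.0085 × (1.32 × 10¹¹)) / 3.14 = 3.573 × 10⁸ N/m = 357.3 MN/m
  Case 2: k = (0.000823 × (9.97 × 10¹⁰)) / 0.74 = 1.109 × 10⁸ N/m = 110.9 MN/m
  Case 3: k = (0.00609 × (1.36 × 10¹¹)) / 1.37 = 6.046 × 10⁸ N/m = 604.6 MN/m
  Case 4: k = (0.00585 × (1.96 × 10¹¹)) / 4.71 = 2.434 × 10⁸ N/m = 243.4 MN/m
Ordering: 604.6 MN/m (case 3) > 357.3 MN/m (case 1) > 243.4 MN/m (case 4) > 110.9 MN/m (case 2)
Final answer: 3, 1, 4, 2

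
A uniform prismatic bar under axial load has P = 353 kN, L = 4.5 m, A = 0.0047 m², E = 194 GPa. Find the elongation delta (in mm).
Model: a uniform prismatic bar under axial load, so delta = (P·L) / (A·E).
Convert to SI units:
  P = 353 kN = 353000 N
  E = 194 GPa = 1.94 × 10¹¹ Pa
Substitute:
  delta = (353000 × 4.5) / (0.0047 × (1.94 × 10¹¹))
  delta = 0.001742 m
Convert: delta = 0.001742 m = 1.742 mm
Final answer: delta = 1.742 mm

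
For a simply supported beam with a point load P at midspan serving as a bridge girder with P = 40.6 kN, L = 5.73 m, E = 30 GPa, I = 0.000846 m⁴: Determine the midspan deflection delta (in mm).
Model: a simply supported beam with a point load P at midspan, so delta = (P·L^3) / (48·E·I).
Convert to SI units:
  P = 40.6 kN = 40600 N
  E = 30 GPa = 3 × 10¹⁰ Pa
Substitute:
  delta = (40600 × 5.73^3) / (48 × (3 × 10¹⁰) × 0.000846)
  delta = 0.00627 m
Convert: delta = 0.00627 m = 6.27 mm
Final answer: delta = 6.27 mm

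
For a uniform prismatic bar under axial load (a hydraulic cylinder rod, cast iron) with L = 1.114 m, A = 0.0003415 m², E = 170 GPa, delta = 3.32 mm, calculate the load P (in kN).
Model: a uniform prismatic bar under axial load, so delta = (P·L) / (A·E).
Solve for P: P = (delta·A·E) / L.
Convert to SI units:
  E = 170 GPa = 1.7 × 10¹¹ Pa
  delta = 3.32 mm = 0.00332 m
Substitute:
  P = (0.00332 × 0.0003415 × (1.7 × 10¹¹)) / 1.114
  P = 173000 N
Convert: P = 173000 N = 173 kN
Final answer: P = 173 kN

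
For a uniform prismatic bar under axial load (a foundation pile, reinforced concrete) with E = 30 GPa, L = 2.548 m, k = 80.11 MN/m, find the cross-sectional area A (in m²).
Model: a uniform prismatic bar under axial load, so k = (A·E) / L.
Solve for A: A = (k·L) / E.
Convert to SI units:
  E = 30 GPa = 3 × 10¹⁰ Pa
  k = 80.11 MN/m = 8.011 × 10⁷ N/m
Substitute:
  A = ((8.011 × 10⁷) × 2.548) / (3 × 10¹⁰)
  A = 0.006804 m²
Final answer: A = 0.006804 m²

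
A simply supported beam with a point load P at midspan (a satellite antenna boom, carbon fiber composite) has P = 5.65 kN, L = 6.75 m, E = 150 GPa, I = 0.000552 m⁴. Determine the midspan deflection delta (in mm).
Model: a simply supported beam with a point load P at midspan, so delta = (P·L^3) / (48·E·I).
Convert to SI units:
  P = 5.65 kN = 5650 N
  E = 150 GPa = 1.5 × 10¹¹ Pa
Substitute:
  delta = (5650 × 6.75^3) / (48 × (1.5 × 10¹¹) × 0.000552)
  delta = 0.0004372 m
Convert: delta = 0.0004372 m = 0.4372 mm
Final answer: delta = 0.4372 mm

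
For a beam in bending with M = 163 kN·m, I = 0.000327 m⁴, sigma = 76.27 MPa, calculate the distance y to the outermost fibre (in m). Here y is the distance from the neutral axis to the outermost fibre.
Model: a beam in bending, so sigma = (M·y) / I.
Solve for y: y = (sigma·I) / M.
Convert to SI units:
  M = 163 kN·m = 163000 N·m
  sigma = 76.27 MPa = 7.627 × 10⁷ Pa
Substitute:
  y = ((7.627 × 10⁷) × 0.000327) / 163000
  y = 0.153 m
Final answer: y = 0.153 m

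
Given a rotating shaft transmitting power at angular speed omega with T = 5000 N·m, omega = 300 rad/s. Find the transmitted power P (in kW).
Model: a rotating shaft transmitting power at angular speed omega, so P = T·omega.
Substitute:
  P = 5000 × 300
  P = 1.5 × 10⁶ W
Convert: P = 1.5 × 10⁶ W = 1500 kW
Final answer: P = 1500 kW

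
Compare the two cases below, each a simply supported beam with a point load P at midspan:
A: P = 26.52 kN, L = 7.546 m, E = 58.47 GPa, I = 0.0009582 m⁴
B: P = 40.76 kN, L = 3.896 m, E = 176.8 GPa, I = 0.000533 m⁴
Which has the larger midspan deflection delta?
Model: a simply supported beam with a point load P at midspan, so delta = (P·L^3) / (48·E·I) (SI units).
  A: delta = (26520 × 7.546^3) / (48 × (5.847 × 10¹⁰) × 0.0009582) = 0.004237 m = 4.237 mm
  B: delta = (40760 × 3.896^3) / (48 × (1.768 × 10¹¹) × 0.000533) = 0.0005329 m = 0.5329 mm
4.237 mm > 0.5329 mm, so A is larger.
Final answer: A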